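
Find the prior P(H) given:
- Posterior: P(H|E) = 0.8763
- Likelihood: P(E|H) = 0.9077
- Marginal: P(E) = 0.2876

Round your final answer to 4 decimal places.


From Bayes' theorem: P(H|E) = P(E|H) × P(H) / P(E)

Rearranging for P(H):
P(H) = P(H|E) × P(E) / P(E|H)
     = 0.8763 × 0.2876 / 0.9077
     = 0.25202388 / 0.9077
     = 0.2777


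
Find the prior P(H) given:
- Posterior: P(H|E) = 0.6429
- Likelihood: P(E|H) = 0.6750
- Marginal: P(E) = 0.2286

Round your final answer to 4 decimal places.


From Bayes' theorem: P(H|E) = P(E|H) × P(H) / P(E)

Rearranging for P(H):
P(H) = P(H|E) × P(E) / P(E|H)
     = 0.6429 × 0.2286 / 0.6750
     = 0.14696694 / 0.6750
     = 0.2177


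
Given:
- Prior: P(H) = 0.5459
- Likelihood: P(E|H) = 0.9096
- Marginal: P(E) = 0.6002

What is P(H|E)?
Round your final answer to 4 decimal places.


Using Bayes' theorem:

P(H|E) = P(E|H) × P(H) / P(E)
       = 0.9096 × 0.5459 / 0.6002
       = 0.49655064 / 0.6002
       = 0.8273

The evidence strengthens our belief in H.
Prior: 0.5459 → Posterior: 0.8273


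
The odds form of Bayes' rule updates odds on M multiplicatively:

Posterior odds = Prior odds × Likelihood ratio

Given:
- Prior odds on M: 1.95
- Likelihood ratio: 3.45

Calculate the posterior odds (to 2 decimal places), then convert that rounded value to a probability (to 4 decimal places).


Step 1: Calculate posterior odds
Posterior odds = Prior odds × LR
               = 1.95 × 3.45
               = 6.73

Step 2: Convert to probability
P(M|E) = Posterior odds / (1 + Posterior odds)
       = 6.73 / (1 + 6.73)
       = 6.73 / 7.73
       = 0.8706

The evidence increased P(M) from 0.6610 to 0.8706.


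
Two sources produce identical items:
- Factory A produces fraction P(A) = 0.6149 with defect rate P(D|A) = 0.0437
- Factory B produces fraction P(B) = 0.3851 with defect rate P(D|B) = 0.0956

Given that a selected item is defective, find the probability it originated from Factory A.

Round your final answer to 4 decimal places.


Let A = from Factory A, D = defective

Given:
- P(A) = 0.6149, P(B) = 0.3851
- P(D|A) = 0.0437, P(D|B) = 0.0956

Step 1: Find P(D)
P(D) = P(D|A)P(A) + P(D|B)P(B)
     = 0.0437 × 0.6149 + 0.0956 × 0.3851
     = 0.02687113 + 0.03681556
     = 0.06368669

Step 2: Apply Bayes' theorem
P(A|D) = P(D|A)P(A) / P(D)
       = 0.02687113 / 0.06368669
       = 0.4219


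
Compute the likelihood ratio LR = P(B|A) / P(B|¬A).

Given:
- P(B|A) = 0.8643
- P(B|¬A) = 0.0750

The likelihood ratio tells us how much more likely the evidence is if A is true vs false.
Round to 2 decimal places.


Likelihood Ratio (LR) = P(B|A) / P(B|¬A)

LR = 0.8643 / 0.0750
   = 11.52

The evidence is 11.52 times more likely if A is true than if A is false.
LR > 1, so observing B raises the odds in favor of A.


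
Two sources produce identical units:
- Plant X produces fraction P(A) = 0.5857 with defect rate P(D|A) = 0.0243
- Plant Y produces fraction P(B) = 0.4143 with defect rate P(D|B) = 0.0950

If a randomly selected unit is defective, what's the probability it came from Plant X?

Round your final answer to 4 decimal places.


Let A = from Plant X, D = defective

Given:
- P(A) = 0.5857, P(B) = 0.4143
- P(D|A) = 0.0243, P(D|B) = 0.0950

Step 1: Find P(D)
P(D) = P(D|A)P(A) + P(D|B)P(B)
     = 0.0243 × 0.5857 + 0.0950 × 0.4143
     = 0.01423251 + 0.03935850
     = 0.05359101

Step 2: Apply Bayes' theorem
P(A|D) = P(D|A)P(A) / P(D)
       = 0.01423251 / 0.05359101
       = 0.2656


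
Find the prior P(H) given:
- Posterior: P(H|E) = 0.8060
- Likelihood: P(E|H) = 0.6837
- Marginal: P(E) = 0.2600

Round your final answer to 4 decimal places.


From Bayes' theorem: P(H|E) = P(E|H) × P(H) / P(E)

Rearranging for P(H):
P(H) = P(H|E) × P(E) / P(E|H)
     = 0.8060 × 0.2600 / 0.6837
     = 0.20956000 / 0.6837
     = 0.3065


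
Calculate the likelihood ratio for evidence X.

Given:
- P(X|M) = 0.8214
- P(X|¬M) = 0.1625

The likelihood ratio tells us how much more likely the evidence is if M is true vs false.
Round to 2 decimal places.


Likelihood Ratio (LR) = P(X|M) / P(X|¬M)

LR = 0.8214 / 0.1625
   = 5.05

The evidence is 5.05 times more likely if M is true than if M is false.
LR > 1, so observing X raises the odds in favor of M.


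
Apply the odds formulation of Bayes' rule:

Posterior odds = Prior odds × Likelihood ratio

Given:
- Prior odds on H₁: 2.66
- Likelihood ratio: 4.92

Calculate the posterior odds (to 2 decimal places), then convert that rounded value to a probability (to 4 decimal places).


Step 1: Calculate posterior odds
Posterior odds = Prior odds × LR
               = 2.66 × 4.92
               = 13.09

Step 2: Convert to probability
P(H₁|E) = Posterior odds / (1 + Posterior odds)
       = 13.09 / (1 + 13.09)
       = 13.09 / 14.09
       = 0.9290

The evidence increased P(H₁) from 0.7268 to 0.9290.


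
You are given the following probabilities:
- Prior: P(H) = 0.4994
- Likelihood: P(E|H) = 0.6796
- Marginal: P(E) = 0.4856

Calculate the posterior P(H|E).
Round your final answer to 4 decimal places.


Using Bayes' theorem:

P(H|E) = P(E|H) × P(H) / P(E)
       = 0.6796 × 0.4994 / 0.4856
       = 0.33939224 / 0.4856
       = 0.6989

The evidence strengthens our belief in H.
Prior: 0.4994 → Posterior: 0.6989


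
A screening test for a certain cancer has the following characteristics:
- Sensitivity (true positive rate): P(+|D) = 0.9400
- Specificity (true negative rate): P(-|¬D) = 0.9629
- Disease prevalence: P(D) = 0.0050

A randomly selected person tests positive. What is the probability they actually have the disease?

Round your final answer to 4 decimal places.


Let D = has disease, + = positive test

Given:
- P(D) = 0.0050 (prevalence)
- P(+|D) = 0.9400 (sensitivity)
- P(-|¬D) = 0.9629 (specificity)
- P(+|¬D) = 0.0371 (false positive rate = 1 - specificity)

Step 1: Find P(+)
P(+) = P(+|D)P(D) + P(+|¬D)P(¬D)
     = 0.9400 × 0.0050 + 0.0371 × 0.9950
     = 0.00470000 + 0.03691450
     = 0.04161450

Step 2: Apply Bayes' theorem for P(D|+)
P(D|+) = P(+|D)P(D) / P(+)
       = 0.00470000 / 0.04161450
       = 0.1129


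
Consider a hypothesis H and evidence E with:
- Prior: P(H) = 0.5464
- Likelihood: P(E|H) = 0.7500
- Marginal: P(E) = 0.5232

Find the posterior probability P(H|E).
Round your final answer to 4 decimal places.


Using Bayes' theorem:

P(H|E) = P(E|H) × P(H) / P(E)
       = 0.7500 × 0.5464 / 0.5232
       = 0.40980000 / 0.5232
       = 0.7833

The evidence strengthens our belief in H.
Prior: 0.5464 → Posterior: 0.7833


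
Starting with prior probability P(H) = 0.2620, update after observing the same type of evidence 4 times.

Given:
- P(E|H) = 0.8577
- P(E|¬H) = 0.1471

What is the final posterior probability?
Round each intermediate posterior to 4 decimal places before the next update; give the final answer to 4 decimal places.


Sequential Bayesian updating:

Initial prior: P(H) = 0.2620

Update 1:
  P(E) = 0.8577 × 0.2620 + 0.1471 × 0.7380 = 0.22471740 + 0.10855980 = 0.33327720
  P(H|E) = 0.22471740 / 0.33327720 = 0.6743

Update 2:
  P(E) = 0.8577 × 0.6743 + 0.1471 × 0.3257 = 0.57834711 + 0.04791047 = 0.62625758
  P(H|E) = 0.57834711 / 0.62625758 = 0.9235

Update 3:
  P(E) = 0.8577 × 0.9235 + 0.1471 × 0.0765 = 0.79208595 + 0.01125315 = 0.80333910
  P(H|E) = 0.79208595 / 0.80333910 = 0.9860

Update 4:
  P(E) = 0.8577 × 0.9860 + 0.1471 × 0.0140 = 0.84569220 + 0.00205940 = 0.84775160
  P(H|E) = 0.84569220 / 0.84775160 = 0.9976

Final posterior: 0.9976


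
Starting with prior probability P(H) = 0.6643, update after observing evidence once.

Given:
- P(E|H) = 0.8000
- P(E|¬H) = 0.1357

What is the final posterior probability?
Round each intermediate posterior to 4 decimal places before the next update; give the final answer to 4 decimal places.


Sequential Bayesian updating:

Initial prior: P(H) = 0.6643

Update 1:
  P(E) = 0.8000 × 0.6643 + 0.1357 × 0.3357 = 0.53144000 + 0.04555449 = 0.57699449
  P(H|E) = 0.53144000 / 0.57699449 = 0.9210

Final posterior: 0.9210


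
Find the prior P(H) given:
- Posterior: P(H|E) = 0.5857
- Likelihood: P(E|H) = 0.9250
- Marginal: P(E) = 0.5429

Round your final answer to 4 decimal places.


From Bayes' theorem: P(H|E) = P(E|H) × P(H) / P(E)

Rearranging for P(H):
P(H) = P(H|E) × P(E) / P(E|H)
     = 0.5857 × 0.5429 / 0.9250
     = 0.31797653 / 0.9250
     = 0.3438


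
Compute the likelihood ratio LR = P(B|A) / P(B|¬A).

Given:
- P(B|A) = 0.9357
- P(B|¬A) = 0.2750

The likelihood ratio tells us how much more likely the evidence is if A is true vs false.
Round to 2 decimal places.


Likelihood Ratio (LR) = P(B|A) / P(B|¬A)

LR = 0.9357 / 0.2750
   = 3.40

The evidence is 3.40 times more likely if A is true than if A is false.
LR > 1, so observing B raises the odds in favor of A.


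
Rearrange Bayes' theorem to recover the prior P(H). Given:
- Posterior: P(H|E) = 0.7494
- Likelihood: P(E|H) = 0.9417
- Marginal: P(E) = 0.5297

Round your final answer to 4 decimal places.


From Bayes' theorem: P(H|E) = P(E|H) × P(H) / P(E)

Rearranging for P(H):
P(H) = P(H|E) × P(E) / P(E|H)
     = 0.7494 × 0.5297 / 0.9417
     = 0.39695718 / 0.9417
     = 0.4215


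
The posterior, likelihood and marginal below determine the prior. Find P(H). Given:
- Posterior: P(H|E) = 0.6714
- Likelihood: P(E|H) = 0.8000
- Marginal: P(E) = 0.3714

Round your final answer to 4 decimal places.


From Bayes' theorem: P(H|E) = P(E|H) × P(H) / P(E)

Rearranging for P(H):
P(H) = P(H|E) × P(E) / P(E|H)
     = 0.6714 × 0.3714 / 0.8000
     = 0.24935796 / 0.8000
     = 0.3117


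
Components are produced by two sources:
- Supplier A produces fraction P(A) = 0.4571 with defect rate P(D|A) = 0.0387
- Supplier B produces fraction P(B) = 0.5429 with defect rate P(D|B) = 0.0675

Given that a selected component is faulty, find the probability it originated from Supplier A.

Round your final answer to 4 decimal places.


Let A = from Supplier A, D = faulty

Given:
- P(A) = 0.4571, P(B) = 0.5429
- P(D|A) = 0.0387, P(D|B) = 0.0675

Step 1: Find P(D)
P(D) = P(D|A)P(A) + P(D|B)P(B)
     = 0.0387 × 0.4571 + 0.0675 × 0.5429
     = 0.01768977 + 0.03664575
     = 0.05433552

Step 2: Apply Bayes' theorem
P(A|D) = P(D|A)P(A) / P(D)
       = 0.01768977 / 0.05433552
       = 0.3256


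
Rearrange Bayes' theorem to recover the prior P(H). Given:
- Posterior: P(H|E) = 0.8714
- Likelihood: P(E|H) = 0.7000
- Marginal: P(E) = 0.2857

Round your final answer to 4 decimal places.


From Bayes' theorem: P(H|E) = P(E|H) × P(H) / P(E)

Rearranging for P(H):
P(H) = P(H|E) × P(E) / P(E|H)
     = 0.8714 × 0.2857 / 0.7000
     = 0.24895898 / 0.7000
     = 0.3557


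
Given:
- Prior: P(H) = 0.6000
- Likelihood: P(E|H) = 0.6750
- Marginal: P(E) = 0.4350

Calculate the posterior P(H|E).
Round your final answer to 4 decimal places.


Using Bayes' theorem:

P(H|E) = P(E|H) × P(H) / P(E)
       = 0.6750 × 0.6000 / 0.4350
       = 0.40500000 / 0.4350
       = 0.9310

The evidence strengthens our belief in H.
Prior: 0.6000 → Posterior: 0.9310


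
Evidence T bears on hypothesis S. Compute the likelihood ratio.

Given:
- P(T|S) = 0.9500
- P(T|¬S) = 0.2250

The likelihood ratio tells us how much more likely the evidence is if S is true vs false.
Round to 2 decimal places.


Likelihood Ratio (LR) = P(T|S) / P(T|¬S)

LR = 0.9500 / 0.2250
   = 4.22

The evidence is 4.22 times more likely if S is true than if S is false.
Since LR > 1, the evidence supports S over ¬S.


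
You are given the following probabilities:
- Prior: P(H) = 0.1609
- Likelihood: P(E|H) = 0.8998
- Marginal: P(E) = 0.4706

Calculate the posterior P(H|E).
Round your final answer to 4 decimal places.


Using Bayes' theorem:

P(H|E) = P(E|H) × P(H) / P(E)
       = 0.8998 × 0.1609 / 0.4706
       = 0.14477782 / 0.4706
       = 0.3076

The evidence strengthens our belief in H.
Prior: 0.1609 → Posterior: 0.3076


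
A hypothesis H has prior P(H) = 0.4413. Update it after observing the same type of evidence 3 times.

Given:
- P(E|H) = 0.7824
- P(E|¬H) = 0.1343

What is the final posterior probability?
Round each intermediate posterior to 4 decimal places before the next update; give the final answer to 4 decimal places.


Sequential Bayesian updating:

Initial prior: P(H) = 0.4413

Update 1:
  P(E) = 0.7824 × 0.4413 + 0.1343 × 0.5587 = 0.34527312 + 0.07503341 = 0.42030653
  P(H|E) = 0.34527312 / 0.42030653 = 0.8215

Update 2:
  P(E) = 0.7824 × 0.8215 + 0.1343 × 0.1785 = 0.64274160 + 0.02397255 = 0.66671415
  P(H|E) = 0.64274160 / 0.66671415 = 0.9640

Update 3:
  P(E) = 0.7824 × 0.9640 + 0.1343 × 0.0360 = 0.75423360 + 0.00483480 = 0.75906840
  P(H|E) = 0.75423360 / 0.75906840 = 0.9936

Final posterior: 0.9936


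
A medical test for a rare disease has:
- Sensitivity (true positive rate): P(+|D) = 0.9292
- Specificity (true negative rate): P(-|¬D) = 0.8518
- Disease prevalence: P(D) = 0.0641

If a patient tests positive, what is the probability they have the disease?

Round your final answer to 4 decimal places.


Let D = has disease, + = positive test

Given:
- P(D) = 0.0641 (prevalence)
- P(+|D) = 0.9292 (sensitivity)
- P(-|¬D) = 0.8518 (specificity)
- P(+|¬D) = 0.1482 (false positive rate = 1 - specificity)

Step 1: Find P(+)
P(+) = P(+|D)P(D) + P(+|¬D)P(¬D)
     = 0.9292 × 0.0641 + 0.1482 × 0.9359
     = 0.05956172 + 0.13870038
     = 0.19826210

Step 2: Apply Bayes' theorem for P(D|+)
P(D|+) = P(+|D)P(D) / P(+)
       = 0.05956172 / 0.19826210
       = 0.3004


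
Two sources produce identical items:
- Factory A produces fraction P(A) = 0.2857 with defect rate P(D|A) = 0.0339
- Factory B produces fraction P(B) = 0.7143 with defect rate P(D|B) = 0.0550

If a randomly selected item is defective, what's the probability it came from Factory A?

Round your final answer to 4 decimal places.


Let A = from Factory A, D = defective

Given:
- P(A) = 0.2857, P(B) = 0.7143
- P(D|A) = 0.0339, P(D|B) = 0.0550

Step 1: Find P(D)
P(D) = P(D|A)P(A) + P(D|B)P(B)
     = 0.0339 × 0.2857 + 0.0550 × 0.7143
     = 0.00968523 + 0.03928650
     = 0.04897173

Step 2: Apply Bayes' theorem
P(A|D) = P(D|A)P(A) / P(D)
       = 0.00968523 / 0.04897173
       = 0.1978


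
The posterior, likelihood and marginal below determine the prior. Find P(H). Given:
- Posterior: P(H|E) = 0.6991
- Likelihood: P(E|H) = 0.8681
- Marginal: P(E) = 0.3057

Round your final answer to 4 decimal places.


From Bayes' theorem: P(H|E) = P(E|H) × P(H) / P(E)

Rearranging for P(H):
P(H) = P(H|E) × P(E) / P(E|H)
     = 0.6991 × 0.3057 / 0.8681
     = 0.21371487 / 0.8681
     = 0.2462


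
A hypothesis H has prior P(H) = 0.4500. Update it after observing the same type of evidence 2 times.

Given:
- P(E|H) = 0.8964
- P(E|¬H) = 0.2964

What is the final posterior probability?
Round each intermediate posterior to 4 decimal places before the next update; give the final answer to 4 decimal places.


Sequential Bayesian updating:

Initial prior: P(H) = 0.4500

Update 1:
  P(E) = 0.8964 × 0.4500 + 0.2964 × 0.5500 = 0.40338000 + 0.16302000 = 0.56640000
  P(H|E) = 0.40338000 / 0.56640000 = 0.7122

Update 2:
  P(E) = 0.8964 × 0.7122 + 0.2964 × 0.2878 = 0.63841608 + 0.08530392 = 0.72372000
  P(H|E) = 0.63841608 / 0.72372000 = 0.8821

Final posterior: 0.8821


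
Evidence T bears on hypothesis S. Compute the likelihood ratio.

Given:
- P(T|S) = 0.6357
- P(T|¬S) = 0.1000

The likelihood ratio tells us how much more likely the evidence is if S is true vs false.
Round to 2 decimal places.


Likelihood Ratio (LR) = P(T|S) / P(T|¬S)

LR = 0.6357 / 0.1000
   = 6.36

The evidence is 6.36 times more likely if S is true than if S is false.
Because LR exceeds 1, T is evidence for S.


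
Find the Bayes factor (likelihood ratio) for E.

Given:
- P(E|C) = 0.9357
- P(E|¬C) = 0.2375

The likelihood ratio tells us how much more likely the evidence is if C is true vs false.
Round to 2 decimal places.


Likelihood Ratio (LR) = P(E|C) / P(E|¬C)

LR = 0.9357 / 0.2375
   = 3.94

The evidence is 3.94 times more likely if C is true than if C is false.
LR > 1, so observing E raises the odds in favor of C.


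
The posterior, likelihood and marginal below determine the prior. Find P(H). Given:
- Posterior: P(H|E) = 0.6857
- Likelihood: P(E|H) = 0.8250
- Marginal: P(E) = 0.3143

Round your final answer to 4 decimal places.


From Bayes' theorem: P(H|E) = P(E|H) × P(H) / P(E)

Rearranging for P(H):
P(H) = P(H|E) × P(E) / P(E|H)
     = 0.6857 × 0.3143 / 0.8250
     = 0.21551551 / 0.8250
     = 0.2612


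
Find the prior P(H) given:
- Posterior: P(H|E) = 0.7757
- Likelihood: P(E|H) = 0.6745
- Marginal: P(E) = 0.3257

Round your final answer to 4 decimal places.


From Bayes' theorem: P(H|E) = P(E|H) × P(H) / P(E)

Rearranging for P(H):
P(H) = P(H|E) × P(E) / P(E|H)
     = 0.7757 × 0.3257 / 0.6745
     = 0.25264549 / 0.6745
     = 0.3746


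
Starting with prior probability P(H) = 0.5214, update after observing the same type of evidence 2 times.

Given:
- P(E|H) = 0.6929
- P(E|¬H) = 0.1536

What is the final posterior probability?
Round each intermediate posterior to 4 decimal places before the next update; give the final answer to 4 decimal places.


Sequential Bayesian updating:

Initial prior: P(H) = 0.5214

Update 1:
  P(E) = 0.6929 × 0.5214 + 0.1536 × 0.4786 = 0.36127806 + 0.07351296 = 0.43479102
  P(H|E) = 0.36127806 / 0.43479102 = 0.8309

Update 2:
  P(E) = 0.6929 × 0.8309 + 0.1536 × 0.1691 = 0.57573061 + 0.02597376 = 0.60170437
  P(H|E) = 0.57573061 / 0.60170437 = 0.9568

Final posterior: 0.9568


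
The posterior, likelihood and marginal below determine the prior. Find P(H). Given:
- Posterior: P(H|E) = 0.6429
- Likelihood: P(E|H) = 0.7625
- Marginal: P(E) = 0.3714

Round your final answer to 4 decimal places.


From Bayes' theorem: P(H|E) = P(E|H) × P(H) / P(E)

Rearranging for P(H):
P(H) = P(H|E) × P(E) / P(E|H)
     = 0.6429 × 0.3714 / 0.7625
     = 0.23877306 / 0.7625
     = 0.3131


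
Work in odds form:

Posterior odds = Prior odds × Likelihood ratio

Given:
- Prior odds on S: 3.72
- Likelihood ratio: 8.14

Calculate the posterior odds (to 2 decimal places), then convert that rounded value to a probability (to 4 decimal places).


Step 1: Calculate posterior odds
Posterior odds = Prior odds × LR
               = 3.72 × 8.14
               = 30.28

Step 2: Convert to probability
P(S|E) = Posterior odds / (1 + Posterior odds)
       = 30.28 / (1 + 30.28)
       = 30.28 / 31.28
       = 0.9680

The evidence increased P(S) from 0.7881 to 0.9680.


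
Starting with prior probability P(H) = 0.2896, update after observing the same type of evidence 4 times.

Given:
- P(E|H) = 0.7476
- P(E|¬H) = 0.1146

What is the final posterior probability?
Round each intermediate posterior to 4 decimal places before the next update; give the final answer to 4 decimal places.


Sequential Bayesian updating:

Initial prior: P(H) = 0.2896

Update 1:
  P(E) = 0.7476 × 0.2896 + 0.1146 × 0.7104 = 0.21650496 + 0.08141184 = 0.29791680
  P(H|E) = 0.21650496 / 0.29791680 = 0.7267

Update 2:
  P(E) = 0.7476 × 0.7267 + 0.1146 × 0.2733 = 0.54328092 + 0.03132018 = 0.57460110
  P(H|E) = 0.54328092 / 0.57460110 = 0.9455

Update 3:
  P(E) = 0.7476 × 0.9455 + 0.1146 × 0.0545 = 0.70685580 + 0.00624570 = 0.71310150
  P(H|E) = 0.70685580 / 0.71310150 = 0.9912

Update 4:
  P(E) = 0.7476 × 0.9912 + 0.1146 × 0.0088 = 0.74102112 + 0.00100848 = 0.74202960
  P(H|E) = 0.74102112 / 0.74202960 = 0.9986

Final posterior: 0.9986


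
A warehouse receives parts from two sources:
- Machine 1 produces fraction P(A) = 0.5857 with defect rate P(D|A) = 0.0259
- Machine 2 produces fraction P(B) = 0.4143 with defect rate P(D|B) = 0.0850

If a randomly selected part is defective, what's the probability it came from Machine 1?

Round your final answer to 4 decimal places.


Let A = from Machine 1, D = defective

Given:
- P(A) = 0.5857, P(B) = 0.4143
- P(D|A) = 0.0259, P(D|B) = 0.0850

Step 1: Find P(D)
P(D) = P(D|A)P(A) + P(D|B)P(B)
     = 0.0259 × 0.5857 + 0.0850 × 0.4143
     = 0.01516963 + 0.03521550
     = 0.05038513

Step 2: Apply Bayes' theorem
P(A|D) = P(D|A)P(A) / P(D)
       = 0.01516963 / 0.05038513
       = 0.3011


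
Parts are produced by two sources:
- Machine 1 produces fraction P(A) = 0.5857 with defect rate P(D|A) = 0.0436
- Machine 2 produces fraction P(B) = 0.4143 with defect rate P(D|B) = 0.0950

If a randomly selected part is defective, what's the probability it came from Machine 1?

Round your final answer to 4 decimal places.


Let A = from Machine 1, D = defective

Given:
- P(A) = 0.5857, P(B) = 0.4143
- P(D|A) = 0.0436, P(D|B) = 0.0950

Step 1: Find P(D)
P(D) = P(D|A)P(A) + P(D|B)P(B)
     = 0.0436 × 0.5857 + 0.0950 × 0.4143
     = 0.02553652 + 0.03935850
     = 0.06489502

Step 2: Apply Bayes' theorem
P(A|D) = P(D|A)P(A) / P(D)
       = 0.02553652 / 0.06489502
       = 0.3935


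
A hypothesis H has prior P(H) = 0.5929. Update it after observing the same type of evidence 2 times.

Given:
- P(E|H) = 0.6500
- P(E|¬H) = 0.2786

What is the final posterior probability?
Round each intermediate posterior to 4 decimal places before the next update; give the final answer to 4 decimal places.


Sequential Bayesian updating:

Initial prior: P(H) = 0.5929

Update 1:
  P(E) = 0.6500 × 0.5929 + 0.2786 × 0.4071 = 0.38538500 + 0.11341806 = 0.49880306
  P(H|E) = 0.38538500 / 0.49880306 = 0.7726

Update 2:
  P(E) = 0.6500 × 0.7726 + 0.2786 × 0.2274 = 0.50219000 + 0.06335364 = 0.56554364
  P(H|E) = 0.50219000 / 0.56554364 = 0.8880

Final posterior: 0.8880


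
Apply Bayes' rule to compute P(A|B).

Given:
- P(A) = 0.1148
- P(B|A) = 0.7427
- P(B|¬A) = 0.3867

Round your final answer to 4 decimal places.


Bayes' theorem: P(A|B) = P(B|A) × P(A) / P(B)

Step 1: Calculate P(B) using law of total probability
P(B) = P(B|A)P(A) + P(B|¬A)P(¬A)
     = 0.7427 × 0.1148 + 0.3867 × 0.8852
     = 0.08526196 + 0.34230684
     = 0.42756880

Step 2: Apply Bayes' theorem
P(A|B) = P(B|A) × P(A) / P(B)
       = 0.08526196 / 0.42756880
       = 0.1994


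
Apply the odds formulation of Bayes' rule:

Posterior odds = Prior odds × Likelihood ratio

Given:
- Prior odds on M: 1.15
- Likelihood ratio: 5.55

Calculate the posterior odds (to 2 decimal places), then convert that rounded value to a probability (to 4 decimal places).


Step 1: Calculate posterior odds
Posterior odds = Prior odds × LR
               = 1.15 × 5.55
               = 6.38

Step 2: Convert to probability
P(M|E) = Posterior odds / (1 + Posterior odds)
       = 6.38 / (1 + 6.38)
       = 6.38 / 7.38
       = 0.8645

The evidence increased P(M) from 0.5349 to 0.8645.


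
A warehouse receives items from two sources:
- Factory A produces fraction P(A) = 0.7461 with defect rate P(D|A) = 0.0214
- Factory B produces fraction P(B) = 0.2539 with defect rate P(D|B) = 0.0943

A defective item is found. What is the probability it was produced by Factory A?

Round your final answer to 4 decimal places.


Let A = from Factory A, D = defective

Given:
- P(A) = 0.7461, P(B) = 0.2539
- P(D|A) = 0.0214, P(D|B) = 0.0943

Step 1: Find P(D)
P(D) = P(D|A)P(A) + P(D|B)P(B)
     = 0.0214 × 0.7461 + 0.0943 × 0.2539
     = 0.01596654 + 0.02394277
     = 0.03990931

Step 2: Apply Bayes' theorem
P(A|D) = P(D|A)P(A) / P(D)
       = 0.01596654 / 0.03990931
       = 0.4001


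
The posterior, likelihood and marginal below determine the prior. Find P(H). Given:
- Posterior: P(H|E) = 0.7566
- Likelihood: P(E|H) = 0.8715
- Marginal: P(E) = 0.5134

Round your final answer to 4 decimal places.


From Bayes' theorem: P(H|E) = P(E|H) × P(H) / P(E)

Rearranging for P(H):
P(H) = P(H|E) × P(E) / P(E|H)
     = 0.7566 × 0.5134 / 0.8715
     = 0.38843844 / 0.8715
     = 0.4457


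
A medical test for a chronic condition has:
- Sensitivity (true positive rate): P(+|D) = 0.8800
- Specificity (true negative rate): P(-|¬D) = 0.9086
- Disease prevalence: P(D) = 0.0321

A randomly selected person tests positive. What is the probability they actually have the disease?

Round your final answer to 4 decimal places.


Let D = has disease, + = positive test

Given:
- P(D) = 0.0321 (prevalence)
- P(+|D) = 0.8800 (sensitivity)
- P(-|¬D) = 0.9086 (specificity)
- P(+|¬D) = 0.0914 (false positive rate = 1 - specificity)

Step 1: Find P(+)
P(+) = P(+|D)P(D) + P(+|¬D)P(¬D)
     = 0.8800 × 0.0321 + 0.0914 × 0.9679
     = 0.02824800 + 0.08846606
     = 0.11671406

Step 2: Apply Bayes' theorem for P(D|+)
P(D|+) = P(+|D)P(D) / P(+)
       = 0.02824800 / 0.11671406
       = 0.2420


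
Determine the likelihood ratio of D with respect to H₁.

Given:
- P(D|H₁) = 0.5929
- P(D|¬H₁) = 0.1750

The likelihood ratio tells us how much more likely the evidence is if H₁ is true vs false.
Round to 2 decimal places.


Likelihood Ratio (LR) = P(D|H₁) / P(D|¬H₁)

LR = 0.5929 / 0.1750
   = 3.39

The evidence is 3.39 times more likely if H₁ is true than if H₁ is false.
Because LR exceeds 1, D is evidence for H₁.


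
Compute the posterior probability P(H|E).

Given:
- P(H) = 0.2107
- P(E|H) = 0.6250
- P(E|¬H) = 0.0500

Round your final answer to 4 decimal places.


Bayes' theorem: P(H|E) = P(E|H) × P(H) / P(E)

Step 1: Calculate P(E) using law of total probability
P(E) = P(E|H)P(H) + P(E|¬H)P(¬H)
     = 0.6250 × 0.2107 + 0.0500 × 0.7893
     = 0.13168750 + 0.03946500
     = 0.17115250

Step 2: Apply Bayes' theorem
P(H|E) = P(E|H) × P(H) / P(E)
       = 0.13168750 / 0.17115250
       = 0.7694


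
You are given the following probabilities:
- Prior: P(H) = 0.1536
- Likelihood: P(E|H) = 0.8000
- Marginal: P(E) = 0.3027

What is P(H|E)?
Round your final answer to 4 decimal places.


Using Bayes' theorem:

P(H|E) = P(E|H) × P(H) / P(E)
       = 0.8000 × 0.1536 / 0.3027
       = 0.12288000 / 0.3027
       = 0.4059

The evidence strengthens our belief in H.
Prior: 0.1536 → Posterior: 0.4059


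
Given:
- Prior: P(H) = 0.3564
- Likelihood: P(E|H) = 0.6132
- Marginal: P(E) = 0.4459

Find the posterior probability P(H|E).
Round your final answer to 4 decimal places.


Using Bayes' theorem:

P(H|E) = P(E|H) × P(H) / P(E)
       = 0.6132 × 0.3564 / 0.4459
       = 0.21854448 / 0.4459
       = 0.4901

The evidence strengthens our belief in H.
Prior: 0.3564 → Posterior: 0.4901


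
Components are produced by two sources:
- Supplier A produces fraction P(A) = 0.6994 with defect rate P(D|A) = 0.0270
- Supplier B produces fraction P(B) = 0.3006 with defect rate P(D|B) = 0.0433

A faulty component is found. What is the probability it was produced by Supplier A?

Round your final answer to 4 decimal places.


Let A = from Supplier A, D = faulty

Given:
- P(A) = 0.6994, P(B) = 0.3006
- P(D|A) = 0.0270, P(D|B) = 0.0433

Step 1: Find P(D)
P(D) = P(D|A)P(A) + P(D|B)P(B)
     = 0.0270 × 0.6994 + 0.0433 × 0.3006
     = 0.01888380 + 0.01301598
     = 0.03189978

Step 2: Apply Bayes' theorem
P(A|D) = P(D|A)P(A) / P(D)
       = 0.01888380 / 0.03189978
       = 0.5920


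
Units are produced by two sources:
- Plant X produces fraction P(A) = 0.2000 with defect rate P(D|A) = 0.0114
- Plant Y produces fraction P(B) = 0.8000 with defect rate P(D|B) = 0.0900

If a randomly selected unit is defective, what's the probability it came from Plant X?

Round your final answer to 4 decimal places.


Let A = from Plant X, D = defective

Given:
- P(A) = 0.2000, P(B) = 0.8000
- P(D|A) = 0.0114, P(D|B) = 0.0900

Step 1: Find P(D)
P(D) = P(D|A)P(A) + P(D|B)P(B)
     = 0.0114 × 0.2000 + 0.0900 × 0.8000
     = 0.00228000 + 0.07200000
     = 0.07428000

Step 2: Apply Bayes' theorem
P(A|D) = P(D|A)P(A) / P(D)
       = 0.00228000 / 0.07428000
       = 0.0307


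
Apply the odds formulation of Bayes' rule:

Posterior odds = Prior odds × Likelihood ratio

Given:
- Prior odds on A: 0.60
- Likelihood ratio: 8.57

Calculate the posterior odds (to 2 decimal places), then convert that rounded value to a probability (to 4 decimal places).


Step 1: Calculate posterior odds
Posterior odds = Prior odds × LR
               = 0.60 × 8.57
               = 5.14

Step 2: Convert to probability
P(A|E) = Posterior odds / (1 + Posterior odds)
       = 5.14 / (1 + 5.14)
       = 5.14 / 6.14
       = 0.8371

The evidence increased P(A) from 0.3750 to 0.8371.


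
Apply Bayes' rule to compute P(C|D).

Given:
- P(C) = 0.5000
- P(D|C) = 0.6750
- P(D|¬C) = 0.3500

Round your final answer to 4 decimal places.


Bayes' theorem: P(C|D) = P(D|C) × P(C) / P(D)

Step 1: Calculate P(D) using law of total probability
P(D) = P(D|C)P(C) + P(D|¬C)P(¬C)
     = 0.6750 × 0.5000 + 0.3500 × 0.5000
     = 0.33750000 + 0.17500000
     = 0.51250000

Step 2: Apply Bayes' theorem
P(C|D) = P(D|C) × P(C) / P(D)
       = 0.33750000 / 0.51250000
       = 0.6585


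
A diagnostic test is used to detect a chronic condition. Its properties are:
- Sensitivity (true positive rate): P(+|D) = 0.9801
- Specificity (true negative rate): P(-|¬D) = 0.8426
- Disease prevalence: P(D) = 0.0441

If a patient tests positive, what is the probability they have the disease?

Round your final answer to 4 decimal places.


Let D = has disease, + = positive test

Given:
- P(D) = 0.0441 (prevalence)
- P(+|D) = 0.9801 (sensitivity)
- P(-|¬D) = 0.8426 (specificity)
- P(+|¬D) = 0.1574 (false positive rate = 1 - specificity)

Step 1: Find P(+)
P(+) = P(+|D)P(D) + P(+|¬D)P(¬D)
     = 0.9801 × 0.0441 + 0.1574 × 0.9559
     = 0.04322241 + 0.15045866
     = 0.19368107

Step 2: Apply Bayes' theorem for P(D|+)
P(D|+) = P(+|D)P(D) / P(+)
       = 0.04322241 / 0.19368107
       = 0.2232


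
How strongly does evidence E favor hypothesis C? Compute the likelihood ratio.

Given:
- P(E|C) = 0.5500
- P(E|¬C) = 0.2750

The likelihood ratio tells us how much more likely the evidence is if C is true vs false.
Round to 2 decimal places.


Likelihood Ratio (LR) = P(E|C) / P(E|¬C)

LR = 0.5500 / 0.2750
   = 2.00

The evidence is 2.00 times more likely if C is true than if C is false.
LR > 1, so observing E raises the odds in favor of C.


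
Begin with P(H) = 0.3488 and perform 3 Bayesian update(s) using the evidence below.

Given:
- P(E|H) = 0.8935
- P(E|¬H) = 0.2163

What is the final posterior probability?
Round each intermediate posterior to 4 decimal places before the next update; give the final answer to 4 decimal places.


Sequential Bayesian updating:

Initial prior: P(H) = 0.3488

Update 1:
  P(E) = 0.8935 × 0.3488 + 0.2163 × 0.6512 = 0.31165280 + 0.14085456 = 0.45250736
  P(H|E) = 0.31165280 / 0.45250736 = 0.6887

Update 2:
  P(E) = 0.8935 × 0.6887 + 0.2163 × 0.3113 = 0.61535345 + 0.06733419 = 0.68268764
  P(H|E) = 0.61535345 / 0.68268764 = 0.9014

Update 3:
  P(E) = 0.8935 × 0.9014 + 0.2163 × 0.0986 = 0.80540090 + 0.02132718 = 0.82672808
  P(H|E) = 0.80540090 / 0.82672808 = 0.9742

Final posterior: 0.9742


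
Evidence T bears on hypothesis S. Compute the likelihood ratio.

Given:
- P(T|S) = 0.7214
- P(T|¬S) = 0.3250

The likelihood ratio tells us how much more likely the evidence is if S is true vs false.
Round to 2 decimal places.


Likelihood Ratio (LR) = P(T|S) / P(T|¬S)

LR = 0.7214 / 0.3250
   = 2.22

The evidence is 2.22 times more likely if S is true than if S is false.
Since LR > 1, the evidence supports S over ¬S.


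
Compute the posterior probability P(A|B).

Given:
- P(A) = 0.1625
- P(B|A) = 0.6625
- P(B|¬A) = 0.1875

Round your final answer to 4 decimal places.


Bayes' theorem: P(A|B) = P(B|A) × P(A) / P(B)

Step 1: Calculate P(B) using law of total probability
P(B) = P(B|A)P(A) + P(B|¬A)P(¬A)
     = 0.6625 × 0.1625 + 0.1875 × 0.8375
     = 0.10765625 + 0.15703125
     = 0.26468750

Step 2: Apply Bayes' theorem
P(A|B) = P(B|A) × P(A) / P(B)
       = 0.10765625 / 0.26468750
       = 0.4067


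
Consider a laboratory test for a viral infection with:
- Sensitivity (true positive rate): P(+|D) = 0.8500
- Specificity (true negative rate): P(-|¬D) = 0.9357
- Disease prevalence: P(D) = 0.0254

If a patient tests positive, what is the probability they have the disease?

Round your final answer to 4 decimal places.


Let D = has disease, + = positive test

Given:
- P(D) = 0.0254 (prevalence)
- P(+|D) = 0.8500 (sensitivity)
- P(-|¬D) = 0.9357 (specificity)
- P(+|¬D) = 0.0643 (false positive rate = 1 - specificity)

Step 1: Find P(+)
P(+) = P(+|D)P(D) + P(+|¬D)P(¬D)
     = 0.8500 × 0.0254 + 0.0643 × 0.9746
     = 0.02159000 + 0.06266678
     = 0.08425678

Step 2: Apply Bayes' theorem for P(D|+)
P(D|+) = P(+|D)P(D) / P(+)
       = 0.02159000 / 0.08425678
       = 0.2562


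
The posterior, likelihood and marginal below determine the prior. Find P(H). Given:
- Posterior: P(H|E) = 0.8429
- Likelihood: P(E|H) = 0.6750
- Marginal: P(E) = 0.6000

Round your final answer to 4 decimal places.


From Bayes' theorem: P(H|E) = P(E|H) × P(H) / P(E)

Rearranging for P(H):
P(H) = P(H|E) × P(E) / P(E|H)
     = 0.8429 × 0.6000 / 0.6750
     = 0.50574000 / 0.6750
     = 0.7492


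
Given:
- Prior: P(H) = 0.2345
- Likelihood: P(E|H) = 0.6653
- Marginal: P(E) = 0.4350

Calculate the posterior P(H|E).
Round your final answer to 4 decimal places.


Using Bayes' theorem:

P(H|E) = P(E|H) × P(H) / P(E)
       = 0.6653 × 0.2345 / 0.4350
       = 0.15601285 / 0.4350
       = 0.3587

The evidence strengthens our belief in H.
Prior: 0.2345 → Posterior: 0.3587


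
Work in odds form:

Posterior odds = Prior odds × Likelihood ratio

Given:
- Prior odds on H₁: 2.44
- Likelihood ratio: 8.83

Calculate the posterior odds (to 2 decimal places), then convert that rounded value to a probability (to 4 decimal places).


Step 1: Calculate posterior odds
Posterior odds = Prior odds × LR
               = 2.44 × 8.83
               = 21.55

Step 2: Convert to probability
P(H₁|E) = Posterior odds / (1 + Posterior odds)
       = 21.55 / (1 + 21.55)
       = 21.55 / 22.55
       = 0.9557

The evidence increased P(H₁) from 0.7093 to 0.9557.


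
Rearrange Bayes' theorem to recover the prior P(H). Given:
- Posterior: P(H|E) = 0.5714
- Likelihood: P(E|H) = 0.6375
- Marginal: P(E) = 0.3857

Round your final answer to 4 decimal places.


From Bayes' theorem: P(H|E) = P(E|H) × P(H) / P(E)

Rearranging for P(H):
P(H) = P(H|E) × P(E) / P(E|H)
     = 0.5714 × 0.3857 / 0.6375
     = 0.22038898 / 0.6375
     = 0.3457


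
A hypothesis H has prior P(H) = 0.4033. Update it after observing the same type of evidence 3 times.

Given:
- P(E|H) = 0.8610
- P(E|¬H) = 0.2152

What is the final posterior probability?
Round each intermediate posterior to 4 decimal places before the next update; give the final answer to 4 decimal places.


Sequential Bayesian updating:

Initial prior: P(H) = 0.4033

Update 1:
  P(E) = 0.8610 × 0.4033 + 0.2152 × 0.5967 = 0.34724130 + 0.12840984 = 0.47565114
  P(H|E) = 0.34724130 / 0.47565114 = 0.7300

Update 2:
  P(E) = 0.8610 × 0.7300 + 0.2152 × 0.2700 = 0.62853000 + 0.05810400 = 0.68663400
  P(H|E) = 0.62853000 / 0.68663400 = 0.9154

Update 3:
  P(E) = 0.8610 × 0.9154 + 0.2152 × 0.0846 = 0.78815940 + 0.01820592 = 0.80636532
  P(H|E) = 0.78815940 / 0.80636532 = 0.9774

Final posterior: 0.9774


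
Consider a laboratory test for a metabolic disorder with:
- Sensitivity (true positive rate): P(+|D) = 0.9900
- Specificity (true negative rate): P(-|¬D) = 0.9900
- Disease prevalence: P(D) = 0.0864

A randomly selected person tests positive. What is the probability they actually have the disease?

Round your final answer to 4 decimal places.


Let D = has disease, + = positive test

Given:
- P(D) = 0.0864 (prevalence)
- P(+|D) = 0.9900 (sensitivity)
- P(-|¬D) = 0.9900 (specificity)
- P(+|¬D) = 0.0100 (false positive rate = 1 - specificity)

Step 1: Find P(+)
P(+) = P(+|D)P(D) + P(+|¬D)P(¬D)
     = 0.9900 × 0.0864 + 0.0100 × 0.9136
     = 0.08553600 + 0.00913600
     = 0.09467200

Step 2: Apply Bayes' theorem for P(D|+)
P(D|+) = P(+|D)P(D) / P(+)
       = 0.08553600 / 0.09467200
       = 0.9035


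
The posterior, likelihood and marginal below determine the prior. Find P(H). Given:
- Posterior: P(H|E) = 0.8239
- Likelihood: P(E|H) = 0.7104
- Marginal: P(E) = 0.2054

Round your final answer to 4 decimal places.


From Bayes' theorem: P(H|E) = P(E|H) × P(H) / P(E)

Rearranging for P(H):
P(H) = P(H|E) × P(E) / P(E|H)
     = 0.8239 × 0.2054 / 0.7104
     = 0.16922906 / 0.7104
     = 0.2382


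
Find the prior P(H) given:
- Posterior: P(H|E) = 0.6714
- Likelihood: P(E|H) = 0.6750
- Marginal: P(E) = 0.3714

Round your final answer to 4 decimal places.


From Bayes' theorem: P(H|E) = P(E|H) × P(H) / P(E)

Rearranging for P(H):
P(H) = P(H|E) × P(E) / P(E|H)
     = 0.6714 × 0.3714 / 0.6750
     = 0.24935796 / 0.6750
     = 0.3694


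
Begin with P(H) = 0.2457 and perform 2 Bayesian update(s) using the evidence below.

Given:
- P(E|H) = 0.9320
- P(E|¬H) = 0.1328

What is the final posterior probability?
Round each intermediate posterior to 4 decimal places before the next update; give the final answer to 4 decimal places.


Sequential Bayesian updating:

Initial prior: P(H) = 0.2457

Update 1:
  P(E) = 0.9320 × 0.2457 + 0.1328 × 0.7543 = 0.22899240 + 0.10017104 = 0.32916344
  P(H|E) = 0.22899240 / 0.32916344 = 0.6957

Update 2:
  P(E) = 0.9320 × 0.6957 + 0.1328 × 0.3043 = 0.64839240 + 0.04041104 = 0.68880344
  P(H|E) = 0.64839240 / 0.68880344 = 0.9413

Final posterior: 0.9413


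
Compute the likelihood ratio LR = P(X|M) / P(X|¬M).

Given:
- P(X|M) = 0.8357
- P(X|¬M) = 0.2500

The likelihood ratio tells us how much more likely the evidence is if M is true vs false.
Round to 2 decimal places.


Likelihood Ratio (LR) = P(X|M) / P(X|¬M)

LR = 0.8357 / 0.2500
   = 3.34

The evidence is 3.34 times more likely if M is true than if M is false.
Because LR exceeds 1, X is evidence for M.


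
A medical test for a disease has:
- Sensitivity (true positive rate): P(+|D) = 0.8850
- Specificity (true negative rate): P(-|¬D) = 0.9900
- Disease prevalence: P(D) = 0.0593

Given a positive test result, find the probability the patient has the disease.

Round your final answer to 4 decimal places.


Let D = has disease, + = positive test

Given:
- P(D) = 0.0593 (prevalence)
- P(+|D) = 0.8850 (sensitivity)
- P(-|¬D) = 0.9900 (specificity)
- P(+|¬D) = 0.0100 (false positive rate = 1 - specificity)

Step 1: Find P(+)
P(+) = P(+|D)P(D) + P(+|¬D)P(¬D)
     = 0.8850 × 0.0593 + 0.0100 × 0.9407
     = 0.05248050 + 0.00940700
     = 0.06188750

Step 2: Apply Bayes' theorem for P(D|+)
P(D|+) = P(+|D)P(D) / P(+)
       = 0.05248050 / 0.06188750
       = 0.8480


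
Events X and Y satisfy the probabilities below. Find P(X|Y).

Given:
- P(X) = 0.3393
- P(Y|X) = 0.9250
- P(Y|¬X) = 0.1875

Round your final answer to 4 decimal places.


Bayes' theorem: P(X|Y) = P(Y|X) × P(X) / P(Y)

Step 1: Calculate P(Y) using law of total probability
P(Y) = P(Y|X)P(X) + P(Y|¬X)P(¬X)
     = 0.9250 × 0.3393 + 0.1875 × 0.6607
     = 0.31385250 + 0.12388125
     = 0.43773375

Step 2: Apply Bayes' theorem
P(X|Y) = P(Y|X) × P(X) / P(Y)
       = 0.31385250 / 0.43773375
       = 0.7170


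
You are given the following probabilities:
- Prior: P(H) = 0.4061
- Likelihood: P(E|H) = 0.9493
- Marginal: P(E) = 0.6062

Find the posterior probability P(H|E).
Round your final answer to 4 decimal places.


Using Bayes' theorem:

P(H|E) = P(E|H) × P(H) / P(E)
       = 0.9493 × 0.4061 / 0.6062
       = 0.38551073 / 0.6062
       = 0.6359

The evidence strengthens our belief in H.
Prior: 0.4061 → Posterior: 0.6359


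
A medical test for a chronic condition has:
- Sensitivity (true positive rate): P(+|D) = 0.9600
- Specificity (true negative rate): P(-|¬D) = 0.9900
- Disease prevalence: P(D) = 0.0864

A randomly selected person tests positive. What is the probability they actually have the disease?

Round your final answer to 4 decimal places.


Let D = has disease, + = positive test

Given:
- P(D) = 0.0864 (prevalence)
- P(+|D) = 0.9600 (sensitivity)
- P(-|¬D) = 0.9900 (specificity)
- P(+|¬D) = 0.0100 (false positive rate = 1 - specificity)

Step 1: Find P(+)
P(+) = P(+|D)P(D) + P(+|¬D)P(¬D)
     = 0.9600 × 0.0864 + 0.0100 × 0.9136
     = 0.08294400 + 0.00913600
     = 0.09208000

Step 2: Apply Bayes' theorem for P(D|+)
P(D|+) = P(+|D)P(D) / P(+)
       = 0.08294400 / 0.09208000
       = 0.9008
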